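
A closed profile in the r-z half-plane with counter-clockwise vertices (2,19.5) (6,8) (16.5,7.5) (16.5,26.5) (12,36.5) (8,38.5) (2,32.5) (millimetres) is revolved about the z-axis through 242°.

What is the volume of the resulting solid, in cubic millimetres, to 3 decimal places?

Volume = 14647.165 mm³

Profile (r,z), 7 vertices: (2,19.5) (6,8) (16.5,7.5) (16.5,26.5) (12,36.5) (8,38.5) (2,32.5)
edge 0: (2,19.5)→(6,8)  cross = 2·8 − 6·19.5 = -101.0000; (r_i+r_j)·cross = 8·-101.0000 = -808.0000
edge 1: (6,8)→(16.5,7.5)  cross = 6·7.5 − 16.5·8 = -87.0000; (r_i+r_j)·cross = 22.5·-87.0000 = -1957.5000
edge 2: (16.5,7.5)→(16.5,26.5)  cross = 16.5·26.5 − 16.5·7.5 = 313.5000; (r_i+r_j)·cross = 33·313.5000 = 10345.5000
edge 3: (16.5,26.5)→(12,36.5)  cross = 16.5·36.5 − 12·26.5 = 284.2500; (r_i+r_j)·cross = 28.5·284.2500 = 8101.1250
edge 4: (12,36.5)→(8,38.5)  cross = 12·38.5 − 8·36.5 = 170.0000; (r_i+r_j)·cross = 20·170.0000 = 3400.0000
edge 5: (8,38.5)→(2,32.5)  cross = 8·32.5 − 2·38.5 = 183.0000; (r_i+r_j)·cross = 10·183.0000 = 1830.0000
edge 6: (2,32.5)→(2,19.5)  cross = 2·19.5 − 2·32.5 = -26.0000; (r_i+r_j)·cross = 4·-26.0000 = -104.0000
Σcross = 736.7500 → A = |Σcross|/2 = 368.3750 mm²
Σ(r_i+r_j)·cross = 20807.1250 → first moment M = |Σ|/6 = 3467.8542
R_c = M/A = 3467.8542/368.3750 = 9.4139 mm
θ = 242° = 4.223697 rad
V = θ·R_c·A = 4.223697·9.4139·368.3750 = 14647.165 mm³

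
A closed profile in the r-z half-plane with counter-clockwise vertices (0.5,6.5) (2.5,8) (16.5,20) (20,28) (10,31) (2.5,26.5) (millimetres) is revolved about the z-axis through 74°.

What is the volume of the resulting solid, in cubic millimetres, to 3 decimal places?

Profile (r,z), 6 vertices: (0.5,6.5) (2.5,8) (16.5,20) (20,28) (10,31) (2.5,26.5)
edge 0: (0.5,6.5)→(2.5,8)  cross = 0.5·8 − 2.5·6.5 = -12.2500; (r_i+r_j)·cross = 3·-12.2500 = -36.7500
edge 1: (2.5,8)→(16.5,20)  cross = 2.5·20 − 16.5·8 = -82.0000; (r_i+r_j)·cross = 19·-82.0000 = -1558.0000
edge 2: (16.5,20)→(20,28)  cross = 16.5·28 − 20·20 = 62.0000; (r_i+r_j)·cross = 36.5·62.0000 = 2263.0000
edge 3: (20,28)→(10,31)  cross = 20·31 − 10·28 = 340.0000; (r_i+r_j)·cross = 30·340.0000 = 10200.0000
edge 4: (10,31)→(2.5,26.5)  cross = 10·26.5 − 2.5·31 = 187.5000; (r_i+r_j)·cross = 12.5·187.5000 = 2343.7500
edge 5: (2.5,26.5)→(0.5,6.5)  cross = 2.5·6.5 − 0.5·26.5 = 3.0000; (r_i+r_j)·cross = 3·3.0000 = 9.0000
Σcross = 498.2500 → A = |Σcross|/2 = 249.1250 mm²
Σ(r_i+r_j)·cross = 13221.0000 → first moment M = |Σ|/6 = 2203.5000
R_c = M/A = 2203.5000/249.1250 = 8.8450 mm
θ = 74° = 1.291544 rad
V = θ·R_c·A = 1.291544·8.8450·249.1250 = 2845.916 mm³

Volume = 2845.916 mm³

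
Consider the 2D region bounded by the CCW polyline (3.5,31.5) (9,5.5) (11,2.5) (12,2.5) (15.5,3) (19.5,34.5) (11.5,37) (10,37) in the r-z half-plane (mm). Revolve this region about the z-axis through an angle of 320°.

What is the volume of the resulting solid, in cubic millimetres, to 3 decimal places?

Profile (r,z), 8 vertices: (3.5,31.5) (9,5.5) (11,2.5) (12,2.5) (15.5,3) (19.5,34.5) (11.5,37) (10,37)
edge 0: (3.5,31.5)→(9,5.5)  cross = 3.5·5.5 − 9·31.5 = -264.2500; (r_i+r_j)·cross = 12.5·-264.2500 = -3303.1250
edge 1: (9,5.5)→(11,2.5)  cross = 9·2.5 − 11·5.5 = -38.0000; (r_i+r_j)·cross = 20·-38.0000 = -760.0000
edge 2: (11,2.5)→(12,2.5)  cross = 11·2.5 − 12·2.5 = -2.5000; (r_i+r_j)·cross = 23·-2.5000 = -57.5000
edge 3: (12,2.5)→(15.5,3)  cross = 12·3 − 15.5·2.5 = -2.7500; (r_i+r_j)·cross = 27.5·-2.7500 = -75.6250
edge 4: (15.5,3)→(19.5,34.5)  cross = 15.5·34.5 − 19.5·3 = 476.2500; (r_i+r_j)·cross = 35·476.2500 = 16668.7500
edge 5: (19.5,34.5)→(11.5,37)  cross = 19.5·37 − 11.5·34.5 = 324.7500; (r_i+r_j)·cross = 31·324.7500 = 10067.2500
edge 6: (11.5,37)→(10,37)  cross = 11.5·37 − 10·37 = 55.5000; (r_i+r_j)·cross = 21.5·55.5000 = 1193.2500
edge 7: (10,37)→(3.5,31.5)  cross = 10·31.5 − 3.5·37 = 185.5000; (r_i+r_j)·cross = 13.5·185.5000 = 2504.2500
Σcross = 734.5000 → A = |Σcross|/2 = 367.2500 mm²
Σ(r_i+r_j)·cross = 26237.2500 → first moment M = |Σ|/6 = 4372.8750
R_c = M/A = 4372.8750/367.2500 = 11.9071 mm
θ = 320° = 5.585054 rad
V = θ·R_c·A = 5.585054·11.9071·367.2500 = 24422.741 mm³

Volume = 24422.741 mm³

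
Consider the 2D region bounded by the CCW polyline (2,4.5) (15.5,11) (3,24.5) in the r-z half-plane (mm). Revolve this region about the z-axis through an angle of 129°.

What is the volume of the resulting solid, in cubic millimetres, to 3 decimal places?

Profile (r,z), 3 vertices: (2,4.5) (15.5,11) (3,24.5)
edge 0: (2,4.5)→(15.5,11)  cross = 2·11 − 15.5·4.5 = -47.7500; (r_i+r_j)·cross = 17.5·-47.7500 = -835.6250
edge 1: (15.5,11)→(3,24.5)  cross = 15.5·24.5 − 3·11 = 346.7500; (r_i+r_j)·cross = 18.5·346.7500 = 6414.8750
edge 2: (3,24.5)→(2,4.5)  cross = 3·4.5 − 2·24.5 = -35.5000; (r_i+r_j)·cross = 5·-35.5000 = -177.5000
Σcross = 263.5000 → A = |Σcross|/2 = 131.7500 mm²
Σ(r_i+r_j)·cross = 5401.7500 → first moment M = |Σ|/6 = 900.2917
R_c = M/A = 900.2917/131.7500 = 6.8333 mm
θ = 129° = 2.251475 rad
V = θ·R_c·A = 2.251475·6.8333·131.7500 = 2026.984 mm³

Volume = 2026.984 mm³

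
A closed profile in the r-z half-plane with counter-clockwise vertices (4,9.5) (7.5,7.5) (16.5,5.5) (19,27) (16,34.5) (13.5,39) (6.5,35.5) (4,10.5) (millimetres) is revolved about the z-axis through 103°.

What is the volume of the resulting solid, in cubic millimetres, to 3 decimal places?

Profile (r,z), 8 vertices: (4,9.5) (7.5,7.5) (16.5,5.5) (19,27) (16,34.5) (13.5,39) (6.5,35.5) (4,10.5)
edge 0: (4,9.5)→(7.5,7.5)  cross = 4·7.5 − 7.5·9.5 = -41.2500; (r_i+r_j)·cross = 11.5·-41.2500 = -474.3750
edge 1: (7.5,7.5)→(16.5,5.5)  cross = 7.5·5.5 − 16.5·7.5 = -82.5000; (r_i+r_j)·cross = 24·-82.5000 = -1980.0000
edge 2: (16.5,5.5)→(19,27)  cross = 16.5·27 − 19·5.5 = 341.0000; (r_i+r_j)·cross = 35.5·341.0000 = 12105.5000
edge 3: (19,27)→(16,34.5)  cross = 19·34.5 − 16·27 = 223.5000; (r_i+r_j)·cross = 35·223.5000 = 7822.5000
edge 4: (16,34.5)→(13.5,39)  cross = 16·39 − 13.5·34.5 = 158.2500; (r_i+r_j)·cross = 29.5·158.2500 = 4668.3750
edge 5: (13.5,39)→(6.5,35.5)  cross = 13.5·35.5 − 6.5·39 = 225.7500; (r_i+r_j)·cross = 20·225.7500 = 4515.0000
edge 6: (6.5,35.5)→(4,10.5)  cross = 6.5·10.5 − 4·35.5 = -73.7500; (r_i+r_j)·cross = 10.5·-73.7500 = -774.3750
edge 7: (4,10.5)→(4,9.5)  cross = 4·9.5 − 4·10.5 = -4.0000; (r_i+r_j)·cross = 8·-4.0000 = -32.0000
Σcross = 747.0000 → A = |Σcross|/2 = 373.5000 mm²
Σ(r_i+r_j)·cross = 25850.6250 → first moment M = |Σ|/6 = 4308.4375
R_c = M/A = 4308.4375/373.5000 = 11.5353 mm
θ = 103° = 1.797689 rad
V = θ·R_c·A = 1.797689·11.5353·373.5000 = 7745.231 mm³

Volume = 7745.231 mm³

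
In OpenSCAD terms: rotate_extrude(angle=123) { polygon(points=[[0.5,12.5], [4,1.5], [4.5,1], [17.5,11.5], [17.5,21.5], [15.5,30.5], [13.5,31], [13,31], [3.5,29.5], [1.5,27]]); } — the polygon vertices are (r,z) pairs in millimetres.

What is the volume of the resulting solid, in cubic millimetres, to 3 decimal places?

Volume = 7318.198 mm³

Profile (r,z), 10 vertices: (0.5,12.5) (4,1.5) (4.5,1) (17.5,11.5) (17.5,21.5) (15.5,30.5) (13.5,31) (13,31) (3.5,29.5) (1.5,27)
edge 0: (0.5,12.5)→(4,1.5)  cross = 0.5·1.5 − 4·12.5 = -49.2500; (r_i+r_j)·cross = 4.5·-49.2500 = -221.6250
edge 1: (4,1.5)→(4.5,1)  cross = 4·1 − 4.5·1.5 = -2.7500; (r_i+r_j)·cross = 8.5·-2.7500 = -23.3750
edge 2: (4.5,1)→(17.5,11.5)  cross = 4.5·11.5 − 17.5·1 = 34.2500; (r_i+r_j)·cross = 22·34.2500 = 753.5000
edge 3: (17.5,11.5)→(17.5,21.5)  cross = 17.5·21.5 − 17.5·11.5 = 175.0000; (r_i+r_j)·cross = 35·175.0000 = 6125.0000
edge 4: (17.5,21.5)→(15.5,30.5)  cross = 17.5·30.5 − 15.5·21.5 = 200.5000; (r_i+r_j)·cross = 33·200.5000 = 6616.5000
edge 5: (15.5,30.5)→(13.5,31)  cross = 15.5·31 − 13.5·30.5 = 68.7500; (r_i+r_j)·cross = 29·68.7500 = 1993.7500
edge 6: (13.5,31)→(13,31)  cross = 13.5·31 − 13·31 = 15.5000; (r_i+r_j)·cross = 26.5·15.5000 = 410.7500
edge 7: (13,31)→(3.5,29.5)  cross = 13·29.5 − 3.5·31 = 275.0000; (r_i+r_j)·cross = 16.5·275.0000 = 4537.5000
edge 8: (3.5,29.5)→(1.5,27)  cross = 3.5·27 − 1.5·29.5 = 50.2500; (r_i+r_j)·cross = 5·50.2500 = 251.2500
edge 9: (1.5,27)→(0.5,12.5)  cross = 1.5·12.5 − 0.5·27 = 5.2500; (r_i+r_j)·cross = 2·5.2500 = 10.5000
Σcross = 772.5000 → A = |Σcross|/2 = 386.2500 mm²
Σ(r_i+r_j)·cross = 20453.7500 → first moment M = |Σ|/6 = 3408.9583
R_c = M/A = 3408.9583/386.2500 = 8.8258 mm
θ = 123° = 2.146755 rad
V = θ·R_c·A = 2.146755·8.8258·386.2500 = 7318.198 mm³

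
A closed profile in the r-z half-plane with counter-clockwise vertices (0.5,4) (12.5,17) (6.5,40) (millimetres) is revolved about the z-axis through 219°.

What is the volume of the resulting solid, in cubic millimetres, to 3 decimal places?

Profile (r,z), 3 vertices: (0.5,4) (12.5,17) (6.5,40)
edge 0: (0.5,4)→(12.5,17)  cross = 0.5·17 − 12.5·4 = -41.5000; (r_i+r_j)·cross = 13·-41.5000 = -539.5000
edge 1: (12.5,17)→(6.5,40)  cross = 12.5·40 − 6.5·17 = 389.5000; (r_i+r_j)·cross = 19·389.5000 = 7400.5000
edge 2: (6.5,40)→(0.5,4)  cross = 6.5·4 − 0.5·40 = 6.0000; (r_i+r_j)·cross = 7·6.0000 = 42.0000
Σcross = 354.0000 → A = |Σcross|/2 = 177.0000 mm²
Σ(r_i+r_j)·cross = 6903.0000 → first moment M = |Σ|/6 = 1150.5000
R_c = M/A = 1150.5000/177.0000 = 6.5000 mm
θ = 219° = 3.822271 rad
V = θ·R_c·A = 3.822271·6.5000·177.0000 = 4397.523 mm³

Volume = 4397.523 mm³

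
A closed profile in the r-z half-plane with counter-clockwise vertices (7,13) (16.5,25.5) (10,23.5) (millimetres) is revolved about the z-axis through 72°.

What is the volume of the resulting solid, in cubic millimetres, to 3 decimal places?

Volume = 436.760 mm³

Profile (r,z), 3 vertices: (7,13) (16.5,25.5) (10,23.5)
edge 0: (7,13)→(16.5,25.5)  cross = 7·25.5 − 16.5·13 = -36.0000; (r_i+r_j)·cross = 23.5·-36.0000 = -846.0000
edge 1: (16.5,25.5)→(10,23.5)  cross = 16.5·23.5 − 10·25.5 = 132.7500; (r_i+r_j)·cross = 26.5·132.7500 = 3517.8750
edge 2: (10,23.5)→(7,13)  cross = 10·13 − 7·23.5 = -34.5000; (r_i+r_j)·cross = 17·-34.5000 = -586.5000
Σcross = 62.2500 → A = |Σcross|/2 = 31.1250 mm²
Σ(r_i+r_j)·cross = 2085.3750 → first moment M = |Σ|/6 = 347.5625
R_c = M/A = 347.5625/31.1250 = 11.1667 mm
θ = 72° = 1.256637 rad
V = θ·R_c·A = 1.256637·11.1667·31.1250 = 436.760 mm³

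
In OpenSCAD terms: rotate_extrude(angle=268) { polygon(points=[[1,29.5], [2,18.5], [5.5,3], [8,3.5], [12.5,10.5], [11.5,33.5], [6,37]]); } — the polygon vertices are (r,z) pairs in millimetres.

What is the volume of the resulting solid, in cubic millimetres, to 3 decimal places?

Profile (r,z), 7 vertices: (1,29.5) (2,18.5) (5.5,3) (8,3.5) (12.5,10.5) (11.5,33.5) (6,37)
edge 0: (1,29.5)→(2,18.5)  cross = 1·18.5 − 2·29.5 = -40.5000; (r_i+r_j)·cross = 3·-40.5000 = -121.5000
edge 1: (2,18.5)→(5.5,3)  cross = 2·3 − 5.5·18.5 = -95.7500; (r_i+r_j)·cross = 7.5·-95.7500 = -718.1250
edge 2: (5.5,3)→(8,3.5)  cross = 5.5·3.5 − 8·3 = -4.7500; (r_i+r_j)·cross = 13.5·-4.7500 = -64.1250
edge 3: (8,3.5)→(12.5,10.5)  cross = 8·10.5 − 12.5·3.5 = 40.2500; (r_i+r_j)·cross = 20.5·40.2500 = 825.1250
edge 4: (12.5,10.5)→(11.5,33.5)  cross = 12.5·33.5 − 11.5·10.5 = 298.0000; (r_i+r_j)·cross = 24·298.0000 = 7152.0000
edge 5: (11.5,33.5)→(6,37)  cross = 11.5·37 − 6·33.5 = 224.5000; (r_i+r_j)·cross = 17.5·224.5000 = 3928.7500
edge 6: (6,37)→(1,29.5)  cross = 6·29.5 − 1·37 = 140.0000; (r_i+r_j)·cross = 7·140.0000 = 980.0000
Σcross = 561.7500 → A = |Σcross|/2 = 280.8750 mm²
Σ(r_i+r_j)·cross = 11982.1250 → first moment M = |Σ|/6 = 1997.0208
R_c = M/A = 1997.0208/280.8750 = 7.1100 mm
θ = 268° = 4.677482 rad
V = θ·R_c·A = 4.677482·7.1100·280.8750 = 9341.030 mm³

Volume = 9341.030 mm³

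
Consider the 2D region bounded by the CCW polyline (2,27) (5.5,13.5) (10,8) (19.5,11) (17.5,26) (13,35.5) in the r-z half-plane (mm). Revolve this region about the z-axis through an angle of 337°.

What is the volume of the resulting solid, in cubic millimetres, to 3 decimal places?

Volume = 20387.036 mm³

Profile (r,z), 6 vertices: (2,27) (5.5,13.5) (10,8) (19.5,11) (17.5,26) (13,35.5)
edge 0: (2,27)→(5.5,13.5)  cross = 2·13.5 − 5.5·27 = -121.5000; (r_i+r_j)·cross = 7.5·-121.5000 = -911.2500
edge 1: (5.5,13.5)→(10,8)  cross = 5.5·8 − 10·13.5 = -91.0000; (r_i+r_j)·cross = 15.5·-91.0000 = -1410.5000
edge 2: (10,8)→(19.5,11)  cross = 10·11 − 19.5·8 = -46.0000; (r_i+r_j)·cross = 29.5·-46.0000 = -1357.0000
edge 3: (19.5,11)→(17.5,26)  cross = 19.5·26 − 17.5·11 = 314.5000; (r_i+r_j)·cross = 37·314.5000 = 11636.5000
edge 4: (17.5,26)→(13,35.5)  cross = 17.5·35.5 − 13·26 = 283.2500; (r_i+r_j)·cross = 30.5·283.2500 = 8639.1250
edge 5: (13,35.5)→(2,27)  cross = 13·27 − 2·35.5 = 280.0000; (r_i+r_j)·cross = 15·280.0000 = 4200.0000
Σcross = 619.2500 → A = |Σcross|/2 = 309.6250 mm²
Σ(r_i+r_j)·cross = 20796.8750 → first moment M = |Σ|/6 = 3466.1458
R_c = M/A = 3466.1458/309.6250 = 11.1947 mm
θ = 337° = 5.881760 rad
V = θ·R_c·A = 5.881760·11.1947·309.6250 = 20387.036 mm³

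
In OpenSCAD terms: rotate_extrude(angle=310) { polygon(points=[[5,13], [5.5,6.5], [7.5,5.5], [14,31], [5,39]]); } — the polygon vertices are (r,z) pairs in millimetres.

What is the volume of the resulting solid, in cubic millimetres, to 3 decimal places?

Volume = 7955.494 mm³

Profile (r,z), 5 vertices: (5,13) (5.5,6.5) (7.5,5.5) (14,31) (5,39)
edge 0: (5,13)→(5.5,6.5)  cross = 5·6.5 − 5.5·13 = -39.0000; (r_i+r_j)·cross = 10.5·-39.0000 = -409.5000
edge 1: (5.5,6.5)→(7.5,5.5)  cross = 5.5·5.5 − 7.5·6.5 = -18.5000; (r_i+r_j)·cross = 13·-18.5000 = -240.5000
edge 2: (7.5,5.5)→(14,31)  cross = 7.5·31 − 14·5.5 = 155.5000; (r_i+r_j)·cross = 21.5·155.5000 = 3343.2500
edge 3: (14,31)→(5,39)  cross = 14·39 − 5·31 = 391.0000; (r_i+r_j)·cross = 19·391.0000 = 7429.0000
edge 4: (5,39)→(5,13)  cross = 5·13 − 5·39 = -130.0000; (r_i+r_j)·cross = 10·-130.0000 = -1300.0000
Σcross = 359.0000 → A = |Σcross|/2 = 179.5000 mm²
Σ(r_i+r_j)·cross = 8822.2500 → first moment M = |Σ|/6 = 1470.3750
R_c = M/A = 1470.3750/179.5000 = 8.1915 mm
θ = 310° = 5.410521 rad
V = θ·R_c·A = 5.410521·8.1915·179.5000 = 7955.494 mm³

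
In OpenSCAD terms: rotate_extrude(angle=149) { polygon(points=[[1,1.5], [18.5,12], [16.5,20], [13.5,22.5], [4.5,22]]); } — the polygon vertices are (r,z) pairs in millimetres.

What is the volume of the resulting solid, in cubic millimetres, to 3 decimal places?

Volume = 5283.432 mm³

Profile (r,z), 5 vertices: (1,1.5) (18.5,12) (16.5,20) (13.5,22.5) (4.5,22)
edge 0: (1,1.5)→(18.5,12)  cross = 1·12 − 18.5·1.5 = -15.7500; (r_i+r_j)·cross = 19.5·-15.7500 = -307.1250
edge 1: (18.5,12)→(16.5,20)  cross = 18.5·20 − 16.5·12 = 172.0000; (r_i+r_j)·cross = 35·172.0000 = 6020.0000
edge 2: (16.5,20)→(13.5,22.5)  cross = 16.5·22.5 − 13.5·20 = 101.2500; (r_i+r_j)·cross = 30·101.2500 = 3037.5000
edge 3: (13.5,22.5)→(4.5,22)  cross = 13.5·22 − 4.5·22.5 = 195.7500; (r_i+r_j)·cross = 18·195.7500 = 3523.5000
edge 4: (4.5,22)→(1,1.5)  cross = 4.5·1.5 − 1·22 = -15.2500; (r_i+r_j)·cross = 5.5·-15.2500 = -83.8750
Σcross = 438.0000 → A = |Σcross|/2 = 219.0000 mm²
Σ(r_i+r_j)·cross = 12190.0000 → first moment M = |Σ|/6 = 2031.6667
R_c = M/A = 2031.6667/219.0000 = 9.2770 mm
θ = 149° = 2.600541 rad
V = θ·R_c·A = 2.600541·9.2770·219.0000 = 5283.432 mm³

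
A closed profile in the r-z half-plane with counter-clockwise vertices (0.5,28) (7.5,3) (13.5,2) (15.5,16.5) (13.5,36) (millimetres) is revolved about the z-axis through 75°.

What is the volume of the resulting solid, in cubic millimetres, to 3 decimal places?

Profile (r,z), 5 vertices: (0.5,28) (7.5,3) (13.5,2) (15.5,16.5) (13.5,36)
edge 0: (0.5,28)→(7.5,3)  cross = 0.5·3 − 7.5·28 = -208.5000; (r_i+r_j)·cross = 8·-208.5000 = -1668.0000
edge 1: (7.5,3)→(13.5,2)  cross = 7.5·2 − 13.5·3 = -25.5000; (r_i+r_j)·cross = 21·-25.5000 = -535.5000
edge 2: (13.5,2)→(15.5,16.5)  cross = 13.5·16.5 − 15.5·2 = 191.7500; (r_i+r_j)·cross = 29·191.7500 = 5560.7500
edge 3: (15.5,16.5)→(13.5,36)  cross = 15.5·36 − 13.5·16.5 = 335.2500; (r_i+r_j)·cross = 29·335.2500 = 9722.2500
edge 4: (13.5,36)→(0.5,28)  cross = 13.5·28 − 0.5·36 = 360.0000; (r_i+r_j)·cross = 14·360.0000 = 5040.0000
Σcross = 653.0000 → A = |Σcross|/2 = 326.5000 mm²
Σ(r_i+r_j)·cross = 18119.5000 → first moment M = |Σ|/6 = 3019.9167
R_c = M/A = 3019.9167/326.5000 = 9.2494 mm
θ = 75° = 1.308997 rad
V = θ·R_c·A = 1.308997·9.2494·326.5000 = 3953.062 mm³

Volume = 3953.062 mm³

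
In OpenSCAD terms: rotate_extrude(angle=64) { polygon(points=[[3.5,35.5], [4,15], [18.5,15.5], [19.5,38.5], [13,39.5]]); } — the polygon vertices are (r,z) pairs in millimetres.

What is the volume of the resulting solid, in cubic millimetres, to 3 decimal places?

Volume = 4497.923 mm³

Profile (r,z), 5 vertices: (3.5,35.5) (4,15) (18.5,15.5) (19.5,38.5) (13,39.5)
edge 0: (3.5,35.5)→(4,15)  cross = 3.5·15 − 4·35.5 = -89.5000; (r_i+r_j)·cross = 7.5·-89.5000 = -671.2500
edge 1: (4,15)→(18.5,15.5)  cross = 4·15.5 − 18.5·15 = -215.5000; (r_i+r_j)·cross = 22.5·-215.5000 = -4848.7500
edge 2: (18.5,15.5)→(19.5,38.5)  cross = 18.5·38.5 − 19.5·15.5 = 410.0000; (r_i+r_j)·cross = 38·410.0000 = 15580.0000
edge 3: (19.5,38.5)→(13,39.5)  cross = 19.5·39.5 − 13·38.5 = 269.7500; (r_i+r_j)·cross = 32.5·269.7500 = 8766.8750
edge 4: (13,39.5)→(3.5,35.5)  cross = 13·35.5 − 3.5·39.5 = 323.2500; (r_i+r_j)·cross = 16.5·323.2500 = 5333.6250
Σcross = 698.0000 → A = |Σcross|/2 = 349.0000 mm²
Σ(r_i+r_j)·cross = 24160.5000 → first moment M = |Σ|/6 = 4026.7500
R_c = M/A = 4026.7500/349.0000 = 11.5380 mm
θ = 64° = 1.117011 rad
V = θ·R_c·A = 1.117011·11.5380·349.0000 = 4497.923 mm³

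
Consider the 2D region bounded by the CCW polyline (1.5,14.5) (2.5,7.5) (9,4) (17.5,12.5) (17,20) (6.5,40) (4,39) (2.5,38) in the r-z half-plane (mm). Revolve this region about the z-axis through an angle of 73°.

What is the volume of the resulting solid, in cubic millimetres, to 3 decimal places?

Volume = 4095.510 mm³

Profile (r,z), 8 vertices: (1.5,14.5) (2.5,7.5) (9,4) (17.5,12.5) (17,20) (6.5,40) (4,39) (2.5,38)
edge 0: (1.5,14.5)→(2.5,7.5)  cross = 1.5·7.5 − 2.5·14.5 = -25.0000; (r_i+r_j)·cross = 4·-25.0000 = -100.0000
edge 1: (2.5,7.5)→(9,4)  cross = 2.5·4 − 9·7.5 = -57.5000; (r_i+r_j)·cross = 11.5·-57.5000 = -661.2500
edge 2: (9,4)→(17.5,12.5)  cross = 9·12.5 − 17.5·4 = 42.5000; (r_i+r_j)·cross = 26.5·42.5000 = 1126.2500
edge 3: (17.5,12.5)→(17,20)  cross = 17.5·20 − 17·12.5 = 137.5000; (r_i+r_j)·cross = 34.5·137.5000 = 4743.7500
edge 4: (17,20)→(6.5,40)  cross = 17·40 − 6.5·20 = 550.0000; (r_i+r_j)·cross = 23.5·550.0000 = 12925.0000
edge 5: (6.5,40)→(4,39)  cross = 6.5·39 − 4·40 = 93.5000; (r_i+r_j)·cross = 10.5·93.5000 = 981.7500
edge 6: (4,39)→(2.5,38)  cross = 4·38 − 2.5·39 = 54.5000; (r_i+r_j)·cross = 6.5·54.5000 = 354.2500
edge 7: (2.5,38)→(1.5,14.5)  cross = 2.5·14.5 − 1.5·38 = -20.7500; (r_i+r_j)·cross = 4·-20.7500 = -83.0000
Σcross = 774.7500 → A = |Σcross|/2 = 387.3750 mm²
Σ(r_i+r_j)·cross = 19286.7500 → first moment M = |Σ|/6 = 3214.4583
R_c = M/A = 3214.4583/387.3750 = 8.2981 mm
θ = 73° = 1.274090 rad
V = θ·R_c·A = 1.274090·8.2981·387.3750 = 4095.510 mm³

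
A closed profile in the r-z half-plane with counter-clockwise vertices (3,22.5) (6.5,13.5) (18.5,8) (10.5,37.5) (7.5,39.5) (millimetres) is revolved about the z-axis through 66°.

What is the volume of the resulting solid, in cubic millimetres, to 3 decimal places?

Profile (r,z), 5 vertices: (3,22.5) (6.5,13.5) (18.5,8) (10.5,37.5) (7.5,39.5)
edge 0: (3,22.5)→(6.5,13.5)  cross = 3·13.5 − 6.5·22.5 = -105.7500; (r_i+r_j)·cross = 9.5·-105.7500 = -1004.6250
edge 1: (6.5,13.5)→(18.5,8)  cross = 6.5·8 − 18.5·13.5 = -197.7500; (r_i+r_j)·cross = 25·-197.7500 = -4943.7500
edge 2: (18.5,8)→(10.5,37.5)  cross = 18.5·37.5 − 10.5·8 = 609.7500; (r_i+r_j)·cross = 29·609.7500 = 17682.7500
edge 3: (10.5,37.5)→(7.5,39.5)  cross = 10.5·39.5 − 7.5·37.5 = 133.5000; (r_i+r_j)·cross = 18·133.5000 = 2403.0000
edge 4: (7.5,39.5)→(3,22.5)  cross = 7.5·22.5 − 3·39.5 = 50.2500; (r_i+r_j)·cross = 10.5·50.2500 = 527.6250
Σcross = 490.0000 → A = |Σcross|/2 = 245.0000 mm²
Σ(r_i+r_j)·cross = 14665.0000 → first moment M = |Σ|/6 = 2444.1667
R_c = M/A = 2444.1667/245.0000 = 9.9762 mm
θ = 66° = 1.151917 rad
V = θ·R_c·A = 1.151917·9.9762·245.0000 = 2815.478 mm³

Volume = 2815.478 mm³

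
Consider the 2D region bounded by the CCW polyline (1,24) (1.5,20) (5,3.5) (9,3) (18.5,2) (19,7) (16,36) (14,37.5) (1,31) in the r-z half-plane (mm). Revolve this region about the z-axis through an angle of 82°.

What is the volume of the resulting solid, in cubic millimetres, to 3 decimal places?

Profile (r,z), 9 vertices: (1,24) (1.5,20) (5,3.5) (9,3) (18.5,2) (19,7) (16,36) (14,37.5) (1,31)
edge 0: (1,24)→(1.5,20)  cross = 1·20 − 1.5·24 = -16.0000; (r_i+r_j)·cross = 2.5·-16.0000 = -40.0000
edge 1: (1.5,20)→(5,3.5)  cross = 1.5·3.5 − 5·20 = -94.7500; (r_i+r_j)·cross = 6.5·-94.7500 = -615.8750
edge 2: (5,3.5)→(9,3)  cross = 5·3 − 9·3.5 = -16.5000; (r_i+r_j)·cross = 14·-16.5000 = -231.0000
edge 3: (9,3)→(18.5,2)  cross = 9·2 − 18.5·3 = -37.5000; (r_i+r_j)·cross = 27.5·-37.5000 = -1031.2500
edge 4: (18.5,2)→(19,7)  cross = 18.5·7 − 19·2 = 91.5000; (r_i+r_j)·cross = 37.5·91.5000 = 3431.2500
edge 5: (19,7)→(16,36)  cross = 19·36 − 16·7 = 572.0000; (r_i+r_j)·cross = 35·572.0000 = 20020.0000
edge 6: (16,36)→(14,37.5)  cross = 16·37.5 − 14·36 = 96.0000; (r_i+r_j)·cross = 30·96.0000 = 2880.0000
edge 7: (14,37.5)→(1,31)  cross = 14·31 − 1·37.5 = 396.5000; (r_i+r_j)·cross = 15·396.5000 = 5947.5000
edge 8: (1,31)→(1,24)  cross = 1·24 − 1·31 = -7.0000; (r_i+r_j)·cross = 2·-7.0000 = -14.0000
Σcross = 984.2500 → A = |Σcross|/2 = 492.1250 mm²
Σ(r_i+r_j)·cross = 30346.6250 → first moment M = |Σ|/6 = 5057.7708
R_c = M/A = 5057.7708/492.1250 = 10.2774 mm
θ = 82° = 1.431170 rad
V = θ·R_c·A = 1.431170·10.2774·492.1250 = 7238.530 mm³

Volume = 7238.530 mm³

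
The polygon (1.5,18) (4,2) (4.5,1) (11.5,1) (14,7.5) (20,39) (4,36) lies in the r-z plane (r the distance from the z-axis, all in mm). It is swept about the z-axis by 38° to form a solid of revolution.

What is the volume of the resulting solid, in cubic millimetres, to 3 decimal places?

Profile (r,z), 7 vertices: (1.5,18) (4,2) (4.5,1) (11.5,1) (14,7.5) (20,39) (4,36)
edge 0: (1.5,18)→(4,2)  cross = 1.5·2 − 4·18 = -69.0000; (r_i+r_j)·cross = 5.5·-69.0000 = -379.5000
edge 1: (4,2)→(4.5,1)  cross = 4·1 − 4.5·2 = -5.0000; (r_i+r_j)·cross = 8.5·-5.0000 = -42.5000
edge 2: (4.5,1)→(11.5,1)  cross = 4.5·1 − 11.5·1 = -7.0000; (r_i+r_j)·cross = 16·-7.0000 = -112.0000
edge 3: (11.5,1)→(14,7.5)  cross = 11.5·7.5 − 14·1 = 72.2500; (r_i+r_j)·cross = 25.5·72.2500 = 1842.3750
edge 4: (14,7.5)→(20,39)  cross = 14·39 − 20·7.5 = 396.0000; (r_i+r_j)·cross = 34·396.0000 = 13464.0000
edge 5: (20,39)→(4,36)  cross = 20·36 − 4·39 = 564.0000; (r_i+r_j)·cross = 24·564.0000 = 13536.0000
edge 6: (4,36)→(1.5,18)  cross = 4·18 − 1.5·36 = 18.0000; (r_i+r_j)·cross = 5.5·18.0000 = 99.0000
Σcross = 969.2500 → A = |Σcross|/2 = 484.6250 mm²
Σ(r_i+r_j)·cross = 28407.3750 → first moment M = |Σ|/6 = 4734.5625
R_c = M/A = 4734.5625/484.6250 = 9.7695 mm
θ = 38° = 0.663225 rad
V = θ·R_c·A = 0.663225·9.7695·484.6250 = 3140.081 mm³

Volume = 3140.081 mm³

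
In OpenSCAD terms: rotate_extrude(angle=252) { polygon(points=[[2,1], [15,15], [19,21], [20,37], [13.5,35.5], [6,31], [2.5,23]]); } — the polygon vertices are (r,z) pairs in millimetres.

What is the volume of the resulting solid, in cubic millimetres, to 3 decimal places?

Profile (r,z), 7 vertices: (2,1) (15,15) (19,21) (20,37) (13.5,35.5) (6,31) (2.5,23)
edge 0: (2,1)→(15,15)  cross = 2·15 − 15·1 = 15.0000; (r_i+r_j)·cross = 17·15.0000 = 255.0000
edge 1: (15,15)→(19,21)  cross = 15·21 − 19·15 = 30.0000; (r_i+r_j)·cross = 34·30.0000 = 1020.0000
edge 2: (19,21)→(20,37)  cross = 19·37 − 20·21 = 283.0000; (r_i+r_j)·cross = 39·283.0000 = 11037.0000
edge 3: (20,37)→(13.5,35.5)  cross = 20·35.5 − 13.5·37 = 210.5000; (r_i+r_j)·cross = 33.5·210.5000 = 7051.7500
edge 4: (13.5,35.5)→(6,31)  cross = 13.5·31 − 6·35.5 = 205.5000; (r_i+r_j)·cross = 19.5·205.5000 = 4007.2500
edge 5: (6,31)→(2.5,23)  cross = 6·23 − 2.5·31 = 60.5000; (r_i+r_j)·cross = 8.5·60.5000 = 514.2500
edge 6: (2.5,23)→(2,1)  cross = 2.5·1 − 2·23 = -43.5000; (r_i+r_j)·cross = 4.5·-43.5000 = -195.7500
Σcross = 761.0000 → A = |Σcross|/2 = 380.5000 mm²
Σ(r_i+r_j)·cross = 23689.5000 → first moment M = |Σ|/6 = 3948.2500
R_c = M/A = 3948.2500/380.5000 = 10.3765 mm
θ = 252° = 4.398230 rad
V = θ·R_c·A = 4.398230·10.3765·380.5000 = 17365.310 mm³

Volume = 17365.310 mm³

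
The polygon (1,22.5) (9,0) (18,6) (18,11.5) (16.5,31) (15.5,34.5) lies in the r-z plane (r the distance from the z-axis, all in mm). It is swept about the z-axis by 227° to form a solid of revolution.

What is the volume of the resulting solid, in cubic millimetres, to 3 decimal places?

Volume = 15667.158 mm³

Profile (r,z), 6 vertices: (1,22.5) (9,0) (18,6) (18,11.5) (16.5,31) (15.5,34.5)
edge 0: (1,22.5)→(9,0)  cross = 1·0 − 9·22.5 = -202.5000; (r_i+r_j)·cross = 10·-202.5000 = -2025.0000
edge 1: (9,0)→(18,6)  cross = 9·6 − 18·0 = 54.0000; (r_i+r_j)·cross = 27·54.0000 = 1458.0000
edge 2: (18,6)→(18,11.5)  cross = 18·11.5 − 18·6 = 99.0000; (r_i+r_j)·cross = 36·99.0000 = 3564.0000
edge 3: (18,11.5)→(16.5,31)  cross = 18·31 − 16.5·11.5 = 368.2500; (r_i+r_j)·cross = 34.5·368.2500 = 12704.6250
edge 4: (16.5,31)→(15.5,34.5)  cross = 16.5·34.5 − 15.5·31 = 88.7500; (r_i+r_j)·cross = 32·88.7500 = 2840.0000
edge 5: (15.5,34.5)→(1,22.5)  cross = 15.5·22.5 − 1·34.5 = 314.2500; (r_i+r_j)·cross = 16.5·314.2500 = 5185.1250
Σcross = 721.7500 → A = |Σcross|/2 = 360.8750 mm²
Σ(r_i+r_j)·cross = 23726.7500 → first moment M = |Σ|/6 = 3954.4583
R_c = M/A = 3954.4583/360.8750 = 10.9580 mm
θ = 227° = 3.961897 rad
V = θ·R_c·A = 3.961897·10.9580·360.8750 = 15667.158 mm³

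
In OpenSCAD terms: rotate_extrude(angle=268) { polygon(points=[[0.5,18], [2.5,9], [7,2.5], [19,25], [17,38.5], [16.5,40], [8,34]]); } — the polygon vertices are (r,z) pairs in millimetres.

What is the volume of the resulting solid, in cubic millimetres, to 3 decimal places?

Profile (r,z), 7 vertices: (0.5,18) (2.5,9) (7,2.5) (19,25) (17,38.5) (16.5,40) (8,34)
edge 0: (0.5,18)→(2.5,9)  cross = 0.5·9 − 2.5·18 = -40.5000; (r_i+r_j)·cross = 3·-40.5000 = -121.5000
edge 1: (2.5,9)→(7,2.5)  cross = 2.5·2.5 − 7·9 = -56.7500; (r_i+r_j)·cross = 9.5·-56.7500 = -539.1250
edge 2: (7,2.5)→(19,25)  cross = 7·25 − 19·2.5 = 127.5000; (r_i+r_j)·cross = 26·127.5000 = 3315.0000
edge 3: (19,25)→(17,38.5)  cross = 19·38.5 − 17·25 = 306.5000; (r_i+r_j)·cross = 36·306.5000 = 11034.0000
edge 4: (17,38.5)→(16.5,40)  cross = 17·40 − 16.5·38.5 = 44.7500; (r_i+r_j)·cross = 33.5·44.7500 = 1499.1250
edge 5: (16.5,40)→(8,34)  cross = 16.5·34 − 8·40 = 241.0000; (r_i+r_j)·cross = 24.5·241.0000 = 5904.5000
edge 6: (8,34)→(0.5,18)  cross = 8·18 − 0.5·34 = 127.0000; (r_i+r_j)·cross = 8.5·127.0000 = 1079.5000
Σcross = 749.5000 → A = |Σcross|/2 = 374.7500 mm²
Σ(r_i+r_j)·cross = 22171.5000 → first moment M = |Σ|/6 = 3695.2500
R_c = M/A = 3695.2500/374.7500 = 9.8606 mm
θ = 268° = 4.677482 rad
V = θ·R_c·A = 4.677482·9.8606·374.7500 = 17284.467 mm³

Volume = 17284.467 mm³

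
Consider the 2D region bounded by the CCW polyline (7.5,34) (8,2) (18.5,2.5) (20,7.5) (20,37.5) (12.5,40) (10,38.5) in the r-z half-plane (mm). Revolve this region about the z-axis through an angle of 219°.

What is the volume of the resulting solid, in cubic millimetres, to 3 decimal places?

Volume = 23235.267 mm³

Profile (r,z), 7 vertices: (7.5,34) (8,2) (18.5,2.5) (20,7.5) (20,37.5) (12.5,40) (10,38.5)
edge 0: (7.5,34)→(8,2)  cross = 7.5·2 − 8·34 = -257.0000; (r_i+r_j)·cross = 15.5·-257.0000 = -3983.5000
edge 1: (8,2)→(18.5,2.5)  cross = 8·2.5 − 18.5·2 = -17.0000; (r_i+r_j)·cross = 26.5·-17.0000 = -450.5000
edge 2: (18.5,2.5)→(20,7.5)  cross = 18.5·7.5 − 20·2.5 = 88.7500; (r_i+r_j)·cross = 38.5·88.7500 = 3416.8750
edge 3: (20,7.5)→(20,37.5)  cross = 20·37.5 − 20·7.5 = 600.0000; (r_i+r_j)·cross = 40·600.0000 = 24000.0000
edge 4: (20,37.5)→(12.5,40)  cross = 20·40 − 12.5·37.5 = 331.2500; (r_i+r_j)·cross = 32.5·331.2500 = 10765.6250
edge 5: (12.5,40)→(10,38.5)  cross = 12.5·38.5 − 10·40 = 81.2500; (r_i+r_j)·cross = 22.5·81.2500 = 1828.1250
edge 6: (10,38.5)→(7.5,34)  cross = 10·34 − 7.5·38.5 = 51.2500; (r_i+r_j)·cross = 17.5·51.2500 = 896.8750
Σcross = 878.5000 → A = |Σcross|/2 = 439.2500 mm²
Σ(r_i+r_j)·cross = 36473.5000 → first moment M = |Σ|/6 = 6078.9167
R_c = M/A = 6078.9167/439.2500 = 13.8393 mm
θ = 219° = 3.822271 rad
V = θ·R_c·A = 3.822271·13.8393·439.2500 = 23235.267 mm³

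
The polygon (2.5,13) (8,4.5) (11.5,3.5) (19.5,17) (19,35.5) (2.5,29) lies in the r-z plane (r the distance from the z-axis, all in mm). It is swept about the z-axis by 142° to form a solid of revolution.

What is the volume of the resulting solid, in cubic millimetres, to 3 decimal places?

Volume = 10930.530 mm³

Profile (r,z), 6 vertices: (2.5,13) (8,4.5) (11.5,3.5) (19.5,17) (19,35.5) (2.5,29)
edge 0: (2.5,13)→(8,4.5)  cross = 2.5·4.5 − 8·13 = -92.7500; (r_i+r_j)·cross = 10.5·-92.7500 = -973.8750
edge 1: (8,4.5)→(11.5,3.5)  cross = 8·3.5 − 11.5·4.5 = -23.7500; (r_i+r_j)·cross = 19.5·-23.7500 = -463.1250
edge 2: (11.5,3.5)→(19.5,17)  cross = 11.5·17 − 19.5·3.5 = 127.2500; (r_i+r_j)·cross = 31·127.2500 = 3944.7500
edge 3: (19.5,17)→(19,35.5)  cross = 19.5·35.5 − 19·17 = 369.2500; (r_i+r_j)·cross = 38.5·369.2500 = 14216.1250
edge 4: (19,35.5)→(2.5,29)  cross = 19·29 − 2.5·35.5 = 462.2500; (r_i+r_j)·cross = 21.5·462.2500 = 9938.3750
edge 5: (2.5,29)→(2.5,13)  cross = 2.5·13 − 2.5·29 = -40.0000; (r_i+r_j)·cross = 5·-40.0000 = -200.0000
Σcross = 802.2500 → A = |Σcross|/2 = 401.1250 mm²
Σ(r_i+r_j)·cross = 26462.2500 → first moment M = |Σ|/6 = 4410.3750
R_c = M/A = 4410.3750/401.1250 = 10.9950 mm
θ = 142° = 2.478368 rad
V = θ·R_c·A = 2.478368·10.9950·401.1250 = 10930.530 mm³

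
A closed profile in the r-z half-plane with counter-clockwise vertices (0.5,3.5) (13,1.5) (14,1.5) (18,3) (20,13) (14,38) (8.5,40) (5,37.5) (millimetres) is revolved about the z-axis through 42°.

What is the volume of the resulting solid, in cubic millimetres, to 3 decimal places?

Profile (r,z), 8 vertices: (0.5,3.5) (13,1.5) (14,1.5) (18,3) (20,13) (14,38) (8.5,40) (5,37.5)
edge 0: (0.5,3.5)→(13,1.5)  cross = 0.5·1.5 − 13·3.5 = -44.7500; (r_i+r_j)·cross = 13.5·-44.7500 = -604.1250
edge 1: (13,1.5)→(14,1.5)  cross = 13·1.5 − 14·1.5 = -1.5000; (r_i+r_j)·cross = 27·-1.5000 = -40.5000
edge 2: (14,1.5)→(18,3)  cross = 14·3 − 18·1.5 = 15.0000; (r_i+r_j)·cross = 32·15.0000 = 480.0000
edge 3: (18,3)→(20,13)  cross = 18·13 − 20·3 = 174.0000; (r_i+r_j)·cross = 38·174.0000 = 6612.0000
edge 4: (20,13)→(14,38)  cross = 20·38 − 14·13 = 578.0000; (r_i+r_j)·cross = 34·578.0000 = 19652.0000
edge 5: (14,38)→(8.5,40)  cross = 14·40 − 8.5·38 = 237.0000; (r_i+r_j)·cross = 22.5·237.0000 = 5332.5000
edge 6: (8.5,40)→(5,37.5)  cross = 8.5·37.5 − 5·40 = 118.7500; (r_i+r_j)·cross = 13.5·118.7500 = 1603.1250
edge 7: (5,37.5)→(0.5,3.5)  cross = 5·3.5 − 0.5·37.5 = -1.2500; (r_i+r_j)·cross = 5.5·-1.2500 = -6.8750
Σcross = 1075.2500 → A = |Σcross|/2 = 537.6250 mm²
Σ(r_i+r_j)·cross = 33028.1250 → first moment M = |Σ|/6 = 5504.6875
R_c = M/A = 5504.6875/537.6250 = 10.2389 mm
θ = 42° = 0.733038 rad
V = θ·R_c·A = 0.733038·10.2389·537.6250 = 4035.147 mm³

Volume = 4035.147 mm³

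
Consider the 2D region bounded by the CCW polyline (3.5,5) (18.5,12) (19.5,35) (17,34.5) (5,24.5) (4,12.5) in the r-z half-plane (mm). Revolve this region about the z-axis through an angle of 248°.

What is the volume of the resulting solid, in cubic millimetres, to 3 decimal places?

Volume = 16094.676 mm³

Profile (r,z), 6 vertices: (3.5,5) (18.5,12) (19.5,35) (17,34.5) (5,24.5) (4,12.5)
edge 0: (3.5,5)→(18.5,12)  cross = 3.5·12 − 18.5·5 = -50.5000; (r_i+r_j)·cross = 22·-50.5000 = -1111.0000
edge 1: (18.5,12)→(19.5,35)  cross = 18.5·35 − 19.5·12 = 413.5000; (r_i+r_j)·cross = 38·413.5000 = 15713.0000
edge 2: (19.5,35)→(17,34.5)  cross = 19.5·34.5 − 17·35 = 77.7500; (r_i+r_j)·cross = 36.5·77.7500 = 2837.8750
edge 3: (17,34.5)→(5,24.5)  cross = 17·24.5 − 5·34.5 = 244.0000; (r_i+r_j)·cross = 22·244.0000 = 5368.0000
edge 4: (5,24.5)→(4,12.5)  cross = 5·12.5 − 4·24.5 = -35.5000; (r_i+r_j)·cross = 9·-35.5000 = -319.5000
edge 5: (4,12.5)→(3.5,5)  cross = 4·5 − 3.5·12.5 = -23.7500; (r_i+r_j)·cross = 7.5·-23.7500 = -178.1250
Σcross = 625.5000 → A = |Σcross|/2 = 312.7500 mm²
Σ(r_i+r_j)·cross = 22310.2500 → first moment M = |Σ|/6 = 3718.3750
R_c = M/A = 3718.3750/312.7500 = 11.8893 mm
θ = 248° = 4.328417 rad
V = θ·R_c·A = 4.328417·11.8893·312.7500 = 16094.676 mm³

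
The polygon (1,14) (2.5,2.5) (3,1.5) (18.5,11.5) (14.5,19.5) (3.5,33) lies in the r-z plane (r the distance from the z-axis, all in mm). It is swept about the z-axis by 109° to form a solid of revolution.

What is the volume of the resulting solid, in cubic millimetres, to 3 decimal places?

Volume = 4397.497 mm³

Profile (r,z), 6 vertices: (1,14) (2.5,2.5) (3,1.5) (18.5,11.5) (14.5,19.5) (3.5,33)
edge 0: (1,14)→(2.5,2.5)  cross = 1·2.5 − 2.5·14 = -32.5000; (r_i+r_j)·cross = 3.5·-32.5000 = -113.7500
edge 1: (2.5,2.5)→(3,1.5)  cross = 2.5·1.5 − 3·2.5 = -3.7500; (r_i+r_j)·cross = 5.5·-3.7500 = -20.6250
edge 2: (3,1.5)→(18.5,11.5)  cross = 3·11.5 − 18.5·1.5 = 6.7500; (r_i+r_j)·cross = 21.5·6.7500 = 145.1250
edge 3: (18.5,11.5)→(14.5,19.5)  cross = 18.5·19.5 − 14.5·11.5 = 194.0000; (r_i+r_j)·cross = 33·194.0000 = 6402.0000
edge 4: (14.5,19.5)→(3.5,33)  cross = 14.5·33 − 3.5·19.5 = 410.2500; (r_i+r_j)·cross = 18·410.2500 = 7384.5000
edge 5: (3.5,33)→(1,14)  cross = 3.5·14 − 1·33 = 16.0000; (r_i+r_j)·cross = 4.5·16.0000 = 72.0000
Σcross = 590.7500 → A = |Σcross|/2 = 295.3750 mm²
Σ(r_i+r_j)·cross = 13869.2500 → first moment M = |Σ|/6 = 2311.5417
R_c = M/A = 2311.5417/295.3750 = 7.8258 mm
θ = 109° = 1.902409 rad
V = θ·R_c·A = 1.902409·7.8258·295.3750 = 4397.497 mm³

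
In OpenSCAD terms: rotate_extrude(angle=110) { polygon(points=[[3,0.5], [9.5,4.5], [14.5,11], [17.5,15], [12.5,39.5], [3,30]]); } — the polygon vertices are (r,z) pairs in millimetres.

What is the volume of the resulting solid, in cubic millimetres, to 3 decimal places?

Volume = 6530.291 mm³

Profile (r,z), 6 vertices: (3,0.5) (9.5,4.5) (14.5,11) (17.5,15) (12.5,39.5) (3,30)
edge 0: (3,0.5)→(9.5,4.5)  cross = 3·4.5 − 9.5·0.5 = 8.7500; (r_i+r_j)·cross = 12.5·8.7500 = 109.3750
edge 1: (9.5,4.5)→(14.5,11)  cross = 9.5·11 − 14.5·4.5 = 39.2500; (r_i+r_j)·cross = 24·39.2500 = 942.0000
edge 2: (14.5,11)→(17.5,15)  cross = 14.5·15 − 17.5·11 = 25.0000; (r_i+r_j)·cross = 32·25.0000 = 800.0000
edge 3: (17.5,15)→(12.5,39.5)  cross = 17.5·39.5 − 12.5·15 = 503.7500; (r_i+r_j)·cross = 30·503.7500 = 15112.5000
edge 4: (12.5,39.5)→(3,30)  cross = 12.5·30 − 3·39.5 = 256.5000; (r_i+r_j)·cross = 15.5·256.5000 = 3975.7500
edge 5: (3,30)→(3,0.5)  cross = 3·0.5 − 3·30 = -88.5000; (r_i+r_j)·cross = 6·-88.5000 = -531.0000
Σcross = 744.7500 → A = |Σcross|/2 = 372.3750 mm²
Σ(r_i+r_j)·cross = 20408.6250 → first moment M = |Σ|/6 = 3401.4375
R_c = M/A = 3401.4375/372.3750 = 9.1344 mm
θ = 110° = 1.919862 rad
V = θ·R_c·A = 1.919862·9.1344·372.3750 = 6530.291 mm³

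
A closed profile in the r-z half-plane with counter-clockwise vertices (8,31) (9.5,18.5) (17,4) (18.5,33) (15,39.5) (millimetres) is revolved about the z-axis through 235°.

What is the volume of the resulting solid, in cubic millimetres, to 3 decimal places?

Volume = 12798.207 mm³

Profile (r,z), 5 vertices: (8,31) (9.5,18.5) (17,4) (18.5,33) (15,39.5)
edge 0: (8,31)→(9.5,18.5)  cross = 8·18.5 − 9.5·31 = -146.5000; (r_i+r_j)·cross = 17.5·-146.5000 = -2563.7500
edge 1: (9.5,18.5)→(17,4)  cross = 9.5·4 − 17·18.5 = -276.5000; (r_i+r_j)·cross = 26.5·-276.5000 = -7327.2500
edge 2: (17,4)→(18.5,33)  cross = 17·33 − 18.5·4 = 487.0000; (r_i+r_j)·cross = 35.5·487.0000 = 17288.5000
edge 3: (18.5,33)→(15,39.5)  cross = 18.5·39.5 − 15·33 = 235.7500; (r_i+r_j)·cross = 33.5·235.7500 = 7897.6250
edge 4: (15,39.5)→(8,31)  cross = 15·31 − 8·39.5 = 149.0000; (r_i+r_j)·cross = 23·149.0000 = 3427.0000
Σcross = 448.7500 → A = |Σcross|/2 = 224.3750 mm²
Σ(r_i+r_j)·cross = 18722.1250 → first moment M = |Σ|/6 = 3120.3542
R_c = M/A = 3120.3542/224.3750 = 13.9069 mm
θ = 235° = 4.101524 rad
V = θ·R_c·A = 4.101524·13.9069·224.3750 = 12798.207 mm³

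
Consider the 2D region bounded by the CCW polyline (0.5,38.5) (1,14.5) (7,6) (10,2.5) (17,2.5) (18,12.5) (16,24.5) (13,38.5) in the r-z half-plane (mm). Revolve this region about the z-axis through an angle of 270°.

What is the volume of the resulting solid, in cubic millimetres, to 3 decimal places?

Profile (r,z), 8 vertices: (0.5,38.5) (1,14.5) (7,6) (10,2.5) (17,2.5) (18,12.5) (16,24.5) (13,38.5)
edge 0: (0.5,38.5)→(1,14.5)  cross = 0.5·14.5 − 1·38.5 = -31.2500; (r_i+r_j)·cross = 1.5·-31.2500 = -46.8750
edge 1: (1,14.5)→(7,6)  cross = 1·6 − 7·14.5 = -95.5000; (r_i+r_j)·cross = 8·-95.5000 = -764.0000
edge 2: (7,6)→(10,2.5)  cross = 7·2.5 − 10·6 = -42.5000; (r_i+r_j)·cross = 17·-42.5000 = -722.5000
edge 3: (10,2.5)→(17,2.5)  cross = 10·2.5 − 17·2.5 = -17.5000; (r_i+r_j)·cross = 27·-17.5000 = -472.5000
edge 4: (17,2.5)→(18,12.5)  cross = 17·12.5 − 18·2.5 = 167.5000; (r_i+r_j)·cross = 35·167.5000 = 5862.5000
edge 5: (18,12.5)→(16,24.5)  cross = 18·24.5 − 16·12.5 = 241.0000; (r_i+r_j)·cross = 34·241.0000 = 8194.0000
edge 6: (16,24.5)→(13,38.5)  cross = 16·38.5 − 13·24.5 = 297.5000; (r_i+r_j)·cross = 29·297.5000 = 8627.5000
edge 7: (13,38.5)→(0.5,38.5)  cross = 13·38.5 − 0.5·38.5 = 481.2500; (r_i+r_j)·cross = 13.5·481.2500 = 6496.8750
Σcross = 1000.5000 → A = |Σcross|/2 = 500.2500 mm²
Σ(r_i+r_j)·cross = 27175.0000 → first moment M = |Σ|/6 = 4529.1667
R_c = M/A = 4529.1667/500.2500 = 9.0538 mm
θ = 270° = 4.712389 rad
V = θ·R_c·A = 4.712389·9.0538·500.2500 = 21343.195 mm³

Volume = 21343.195 mm³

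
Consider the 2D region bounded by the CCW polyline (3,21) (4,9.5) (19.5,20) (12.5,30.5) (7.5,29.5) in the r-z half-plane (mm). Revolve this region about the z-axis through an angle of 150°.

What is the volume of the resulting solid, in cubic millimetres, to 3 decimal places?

Volume = 5102.743 mm³

Profile (r,z), 5 vertices: (3,21) (4,9.5) (19.5,20) (12.5,30.5) (7.5,29.5)
edge 0: (3,21)→(4,9.5)  cross = 3·9.5 − 4·21 = -55.5000; (r_i+r_j)·cross = 7·-55.5000 = -388.5000
edge 1: (4,9.5)→(19.5,20)  cross = 4·20 − 19.5·9.5 = -105.2500; (r_i+r_j)·cross = 23.5·-105.2500 = -2473.3750
edge 2: (19.5,20)→(12.5,30.5)  cross = 19.5·30.5 − 12.5·20 = 344.7500; (r_i+r_j)·cross = 32·344.7500 = 11032.0000
edge 3: (12.5,30.5)→(7.5,29.5)  cross = 12.5·29.5 − 7.5·30.5 = 140.0000; (r_i+r_j)·cross = 20·140.0000 = 2800.0000
edge 4: (7.5,29.5)→(3,21)  cross = 7.5·21 − 3·29.5 = 69.0000; (r_i+r_j)·cross = 10.5·69.0000 = 724.5000
Σcross = 393.0000 → A = |Σcross|/2 = 196.5000 mm²
Σ(r_i+r_j)·cross = 11694.6250 → first moment M = |Σ|/6 = 1949.1042
R_c = M/A = 1949.1042/196.5000 = 9.9191 mm
θ = 150° = 2.617994 rad
V = θ·R_c·A = 2.617994·9.9191·196.5000 = 5102.743 mm³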